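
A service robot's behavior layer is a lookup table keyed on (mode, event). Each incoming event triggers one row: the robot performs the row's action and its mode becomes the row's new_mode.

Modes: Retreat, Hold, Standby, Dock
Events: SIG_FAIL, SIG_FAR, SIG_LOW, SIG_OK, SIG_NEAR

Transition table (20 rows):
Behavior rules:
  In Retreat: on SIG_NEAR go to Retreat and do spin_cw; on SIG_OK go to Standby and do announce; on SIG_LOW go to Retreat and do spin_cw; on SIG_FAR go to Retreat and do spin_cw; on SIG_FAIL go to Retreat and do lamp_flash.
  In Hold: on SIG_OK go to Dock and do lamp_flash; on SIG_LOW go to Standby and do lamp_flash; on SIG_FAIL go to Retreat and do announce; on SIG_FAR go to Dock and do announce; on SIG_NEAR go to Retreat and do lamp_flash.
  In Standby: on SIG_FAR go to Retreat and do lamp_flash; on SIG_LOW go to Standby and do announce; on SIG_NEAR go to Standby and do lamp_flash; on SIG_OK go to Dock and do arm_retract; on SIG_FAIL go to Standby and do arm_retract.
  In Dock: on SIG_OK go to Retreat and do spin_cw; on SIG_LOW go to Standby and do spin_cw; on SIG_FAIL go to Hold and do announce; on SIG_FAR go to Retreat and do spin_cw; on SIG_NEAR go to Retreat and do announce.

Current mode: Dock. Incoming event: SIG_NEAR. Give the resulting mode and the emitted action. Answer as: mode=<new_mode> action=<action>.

mode=Retreat action=announce

current mode = Dock; filter table to that mode:
  (Dock, SIG_OK) → (Retreat, spin_cw)
  (Dock, SIG_LOW) → (Standby, spin_cw)
  (Dock, SIG_FAIL) → (Hold, announce)
  (Dock, SIG_FAR) → (Retreat, spin_cw)
  (Dock, SIG_NEAR) → (Retreat, announce)  ← event matches
event = SIG_NEAR selects (Retreat, announce)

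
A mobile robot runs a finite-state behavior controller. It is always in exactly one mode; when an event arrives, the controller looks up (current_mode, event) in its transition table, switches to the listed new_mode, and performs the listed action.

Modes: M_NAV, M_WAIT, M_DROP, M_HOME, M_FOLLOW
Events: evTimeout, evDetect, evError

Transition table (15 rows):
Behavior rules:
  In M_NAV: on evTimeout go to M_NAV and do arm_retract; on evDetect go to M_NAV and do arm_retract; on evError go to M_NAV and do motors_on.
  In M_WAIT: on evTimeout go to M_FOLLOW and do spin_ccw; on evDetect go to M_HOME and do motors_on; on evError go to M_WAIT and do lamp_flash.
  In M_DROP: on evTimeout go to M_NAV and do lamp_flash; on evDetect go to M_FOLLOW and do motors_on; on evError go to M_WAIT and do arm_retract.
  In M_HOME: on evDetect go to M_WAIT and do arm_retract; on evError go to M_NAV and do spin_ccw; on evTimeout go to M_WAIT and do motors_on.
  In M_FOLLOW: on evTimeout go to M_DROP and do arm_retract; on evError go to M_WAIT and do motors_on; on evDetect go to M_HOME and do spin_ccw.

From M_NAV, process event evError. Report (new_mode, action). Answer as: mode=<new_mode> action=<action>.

mode=M_NAV action=motors_on

current mode = M_NAV; filter table to that mode:
  (M_NAV, evTimeout) → (M_NAV, arm_retract)
  (M_NAV, evDetect) → (M_NAV, arm_retract)
  (M_NAV, evError) → (M_NAV, motors_on)  ← event matches
event = evError selects (M_NAV, motors_on)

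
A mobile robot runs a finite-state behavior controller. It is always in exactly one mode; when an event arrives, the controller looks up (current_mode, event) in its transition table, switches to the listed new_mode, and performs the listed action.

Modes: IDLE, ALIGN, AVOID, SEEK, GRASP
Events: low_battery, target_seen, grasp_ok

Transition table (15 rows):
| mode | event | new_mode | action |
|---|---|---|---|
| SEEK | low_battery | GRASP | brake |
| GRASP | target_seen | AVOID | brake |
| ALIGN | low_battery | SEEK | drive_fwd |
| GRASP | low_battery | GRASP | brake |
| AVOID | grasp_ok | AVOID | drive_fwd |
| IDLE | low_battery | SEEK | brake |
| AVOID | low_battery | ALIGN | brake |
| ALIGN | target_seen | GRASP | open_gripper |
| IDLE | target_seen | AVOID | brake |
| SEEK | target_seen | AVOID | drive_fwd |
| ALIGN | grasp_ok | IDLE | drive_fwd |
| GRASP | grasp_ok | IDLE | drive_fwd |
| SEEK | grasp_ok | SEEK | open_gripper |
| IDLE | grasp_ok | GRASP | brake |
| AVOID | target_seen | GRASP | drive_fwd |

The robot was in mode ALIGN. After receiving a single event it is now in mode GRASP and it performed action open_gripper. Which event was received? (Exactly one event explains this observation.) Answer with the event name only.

try low_battery: (ALIGN, low_battery) → (SEEK, drive_fwd)
try target_seen: (ALIGN, target_seen) → (GRASP, open_gripper)  ← matches
try grasp_ok: (ALIGN, grasp_ok) → (IDLE, drive_fwd)

target_seen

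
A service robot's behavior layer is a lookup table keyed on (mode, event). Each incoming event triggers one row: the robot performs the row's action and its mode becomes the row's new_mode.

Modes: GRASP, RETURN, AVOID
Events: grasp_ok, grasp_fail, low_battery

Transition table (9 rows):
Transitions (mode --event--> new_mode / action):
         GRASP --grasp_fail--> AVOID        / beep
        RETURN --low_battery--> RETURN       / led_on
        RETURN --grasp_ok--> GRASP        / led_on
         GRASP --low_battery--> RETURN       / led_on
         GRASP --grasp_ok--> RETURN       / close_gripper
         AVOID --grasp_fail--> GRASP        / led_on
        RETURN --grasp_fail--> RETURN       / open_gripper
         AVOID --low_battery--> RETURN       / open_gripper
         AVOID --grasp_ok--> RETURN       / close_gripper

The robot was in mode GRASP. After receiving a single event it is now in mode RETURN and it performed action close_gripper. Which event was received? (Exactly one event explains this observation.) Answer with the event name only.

grasp_ok

try grasp_ok: (GRASP, grasp_ok) → (RETURN, close_gripper)  ← matches
try grasp_fail: (GRASP, grasp_fail) → (AVOID, beep)
try low_battery: (GRASP, low_battery) → (RETURN, led_on)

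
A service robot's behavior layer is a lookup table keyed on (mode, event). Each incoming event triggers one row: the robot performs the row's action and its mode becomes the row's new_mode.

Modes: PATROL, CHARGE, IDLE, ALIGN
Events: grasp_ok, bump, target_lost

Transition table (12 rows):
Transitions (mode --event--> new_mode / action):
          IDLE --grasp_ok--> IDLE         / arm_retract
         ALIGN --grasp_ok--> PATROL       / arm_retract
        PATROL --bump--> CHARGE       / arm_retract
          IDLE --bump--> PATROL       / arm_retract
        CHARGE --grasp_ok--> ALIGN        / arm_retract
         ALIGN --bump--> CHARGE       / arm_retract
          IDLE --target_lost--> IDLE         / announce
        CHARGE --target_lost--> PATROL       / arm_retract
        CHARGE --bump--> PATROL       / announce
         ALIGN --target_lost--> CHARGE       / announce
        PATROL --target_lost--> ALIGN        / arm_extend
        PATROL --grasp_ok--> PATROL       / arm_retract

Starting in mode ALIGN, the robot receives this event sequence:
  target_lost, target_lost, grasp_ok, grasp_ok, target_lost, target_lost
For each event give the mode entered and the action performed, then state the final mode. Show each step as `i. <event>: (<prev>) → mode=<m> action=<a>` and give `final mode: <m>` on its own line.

1. target_lost: (ALIGN) → mode=CHARGE action=announce
2. target_lost: (CHARGE) → mode=PATROL action=arm_retract
3. grasp_ok: (PATROL) → mode=PATROL action=arm_retract
4. grasp_ok: (PATROL) → mode=PATROL action=arm_retract
5. target_lost: (PATROL) → mode=ALIGN action=arm_extend
6. target_lost: (ALIGN) → mode=CHARGE action=announce

final mode: CHARGE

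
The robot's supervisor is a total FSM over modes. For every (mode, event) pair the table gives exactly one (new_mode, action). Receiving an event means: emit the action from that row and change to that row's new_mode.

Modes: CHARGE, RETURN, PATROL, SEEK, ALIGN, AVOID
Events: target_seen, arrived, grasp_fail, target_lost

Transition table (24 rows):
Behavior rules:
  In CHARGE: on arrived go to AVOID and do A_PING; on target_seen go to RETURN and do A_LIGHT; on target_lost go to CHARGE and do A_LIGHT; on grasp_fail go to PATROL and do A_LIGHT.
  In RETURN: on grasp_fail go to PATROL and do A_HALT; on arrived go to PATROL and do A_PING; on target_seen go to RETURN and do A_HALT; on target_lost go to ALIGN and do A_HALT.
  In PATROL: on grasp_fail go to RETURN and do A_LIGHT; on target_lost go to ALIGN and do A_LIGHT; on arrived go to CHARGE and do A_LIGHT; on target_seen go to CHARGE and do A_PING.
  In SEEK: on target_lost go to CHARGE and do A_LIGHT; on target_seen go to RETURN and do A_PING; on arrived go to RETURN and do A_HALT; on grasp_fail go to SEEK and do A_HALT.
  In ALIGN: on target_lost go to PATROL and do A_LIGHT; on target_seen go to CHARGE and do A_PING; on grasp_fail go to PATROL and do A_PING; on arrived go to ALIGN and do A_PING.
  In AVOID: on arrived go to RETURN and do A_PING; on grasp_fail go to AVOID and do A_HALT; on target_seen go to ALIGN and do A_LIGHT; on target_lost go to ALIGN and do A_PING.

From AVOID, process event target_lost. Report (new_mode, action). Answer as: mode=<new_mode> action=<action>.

current mode = AVOID; filter table to that mode:
  (AVOID, arrived) → (RETURN, A_PING)
  (AVOID, grasp_fail) → (AVOID, A_HALT)
  (AVOID, target_seen) → (ALIGN, A_LIGHT)
  (AVOID, target_lost) → (ALIGN, A_PING)  ← event matches
event = target_lost selects (ALIGN, A_PING)

mode=ALIGN action=A_PING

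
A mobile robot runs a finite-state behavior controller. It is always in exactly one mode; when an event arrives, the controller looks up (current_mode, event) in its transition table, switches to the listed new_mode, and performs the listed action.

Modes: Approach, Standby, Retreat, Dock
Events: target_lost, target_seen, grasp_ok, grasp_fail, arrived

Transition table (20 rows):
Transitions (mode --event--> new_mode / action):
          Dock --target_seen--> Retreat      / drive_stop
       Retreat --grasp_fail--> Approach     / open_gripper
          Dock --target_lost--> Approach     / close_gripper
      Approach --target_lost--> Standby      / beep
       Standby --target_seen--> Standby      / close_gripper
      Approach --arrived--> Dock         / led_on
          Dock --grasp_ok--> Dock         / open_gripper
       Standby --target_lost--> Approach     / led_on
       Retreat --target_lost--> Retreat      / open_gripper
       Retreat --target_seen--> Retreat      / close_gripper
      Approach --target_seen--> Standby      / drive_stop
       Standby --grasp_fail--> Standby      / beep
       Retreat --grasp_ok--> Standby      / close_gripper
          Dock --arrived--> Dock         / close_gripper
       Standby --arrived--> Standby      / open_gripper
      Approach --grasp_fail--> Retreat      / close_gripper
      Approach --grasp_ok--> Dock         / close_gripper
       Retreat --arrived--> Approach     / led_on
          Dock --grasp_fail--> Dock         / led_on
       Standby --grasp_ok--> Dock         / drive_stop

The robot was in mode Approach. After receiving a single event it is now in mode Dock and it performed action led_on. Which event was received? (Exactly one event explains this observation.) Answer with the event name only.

try target_lost: (Approach, target_lost) → (Standby, beep)
try target_seen: (Approach, target_seen) → (Standby, drive_stop)
try grasp_ok: (Approach, grasp_ok) → (Dock, close_gripper)
try grasp_fail: (Approach, grasp_fail) → (Retreat, close_gripper)
try arrived: (Approach, arrived) → (Dock, led_on)  ← matches

arrived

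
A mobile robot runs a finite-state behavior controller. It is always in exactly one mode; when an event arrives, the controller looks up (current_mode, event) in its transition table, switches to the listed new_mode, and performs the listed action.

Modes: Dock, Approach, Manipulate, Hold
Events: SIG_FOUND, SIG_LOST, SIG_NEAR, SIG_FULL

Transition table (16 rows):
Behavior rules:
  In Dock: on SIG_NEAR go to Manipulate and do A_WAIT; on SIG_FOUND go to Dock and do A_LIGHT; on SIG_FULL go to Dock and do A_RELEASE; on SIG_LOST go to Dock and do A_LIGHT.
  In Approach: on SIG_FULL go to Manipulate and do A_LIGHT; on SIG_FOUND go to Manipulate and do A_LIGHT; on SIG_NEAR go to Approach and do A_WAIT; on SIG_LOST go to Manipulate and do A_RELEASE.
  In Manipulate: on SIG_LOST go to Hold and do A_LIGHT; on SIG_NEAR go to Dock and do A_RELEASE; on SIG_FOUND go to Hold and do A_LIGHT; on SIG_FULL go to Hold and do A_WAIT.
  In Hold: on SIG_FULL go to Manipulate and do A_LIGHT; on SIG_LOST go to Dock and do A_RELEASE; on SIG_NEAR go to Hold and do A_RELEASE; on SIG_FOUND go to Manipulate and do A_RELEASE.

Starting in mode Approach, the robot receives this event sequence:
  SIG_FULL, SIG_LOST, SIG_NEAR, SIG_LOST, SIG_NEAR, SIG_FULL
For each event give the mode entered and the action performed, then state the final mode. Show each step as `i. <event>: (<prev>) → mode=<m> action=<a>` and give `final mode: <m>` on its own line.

final mode: Hold

1. SIG_FULL: (Approach) → mode=Manipulate action=A_LIGHT
2. SIG_LOST: (Manipulate) → mode=Hold action=A_LIGHT
3. SIG_NEAR: (Hold) → mode=Hold action=A_RELEASE
4. SIG_LOST: (Hold) → mode=Dock action=A_RELEASE
5. SIG_NEAR: (Dock) → mode=Manipulate action=A_WAIT
6. SIG_FULL: (Manipulate) → mode=Hold action=A_WAIT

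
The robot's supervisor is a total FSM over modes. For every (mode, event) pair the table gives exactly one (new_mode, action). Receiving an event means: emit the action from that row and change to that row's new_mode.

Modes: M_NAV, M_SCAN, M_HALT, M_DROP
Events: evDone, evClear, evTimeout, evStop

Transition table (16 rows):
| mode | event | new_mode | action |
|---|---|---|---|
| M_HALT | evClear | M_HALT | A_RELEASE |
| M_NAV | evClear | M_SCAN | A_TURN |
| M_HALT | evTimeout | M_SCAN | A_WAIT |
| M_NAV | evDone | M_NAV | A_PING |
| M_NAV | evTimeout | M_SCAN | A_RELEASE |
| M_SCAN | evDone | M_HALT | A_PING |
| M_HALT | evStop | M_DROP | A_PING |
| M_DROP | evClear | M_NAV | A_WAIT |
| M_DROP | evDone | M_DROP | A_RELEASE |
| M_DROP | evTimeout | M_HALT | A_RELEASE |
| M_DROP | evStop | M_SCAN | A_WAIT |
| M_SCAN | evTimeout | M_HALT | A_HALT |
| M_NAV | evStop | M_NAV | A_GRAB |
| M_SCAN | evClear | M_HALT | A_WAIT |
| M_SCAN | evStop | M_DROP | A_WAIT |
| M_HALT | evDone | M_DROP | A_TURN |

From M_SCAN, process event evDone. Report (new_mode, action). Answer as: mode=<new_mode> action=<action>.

current mode = M_SCAN; filter table to that mode:
  (M_SCAN, evDone) → (M_HALT, A_PING)  ← event matches
  (M_SCAN, evTimeout) → (M_HALT, A_HALT)
  (M_SCAN, evClear) → (M_HALT, A_WAIT)
  (M_SCAN, evStop) → (M_DROP, A_WAIT)
event = evDone selects (M_HALT, A_PING)

mode=M_HALT action=A_PING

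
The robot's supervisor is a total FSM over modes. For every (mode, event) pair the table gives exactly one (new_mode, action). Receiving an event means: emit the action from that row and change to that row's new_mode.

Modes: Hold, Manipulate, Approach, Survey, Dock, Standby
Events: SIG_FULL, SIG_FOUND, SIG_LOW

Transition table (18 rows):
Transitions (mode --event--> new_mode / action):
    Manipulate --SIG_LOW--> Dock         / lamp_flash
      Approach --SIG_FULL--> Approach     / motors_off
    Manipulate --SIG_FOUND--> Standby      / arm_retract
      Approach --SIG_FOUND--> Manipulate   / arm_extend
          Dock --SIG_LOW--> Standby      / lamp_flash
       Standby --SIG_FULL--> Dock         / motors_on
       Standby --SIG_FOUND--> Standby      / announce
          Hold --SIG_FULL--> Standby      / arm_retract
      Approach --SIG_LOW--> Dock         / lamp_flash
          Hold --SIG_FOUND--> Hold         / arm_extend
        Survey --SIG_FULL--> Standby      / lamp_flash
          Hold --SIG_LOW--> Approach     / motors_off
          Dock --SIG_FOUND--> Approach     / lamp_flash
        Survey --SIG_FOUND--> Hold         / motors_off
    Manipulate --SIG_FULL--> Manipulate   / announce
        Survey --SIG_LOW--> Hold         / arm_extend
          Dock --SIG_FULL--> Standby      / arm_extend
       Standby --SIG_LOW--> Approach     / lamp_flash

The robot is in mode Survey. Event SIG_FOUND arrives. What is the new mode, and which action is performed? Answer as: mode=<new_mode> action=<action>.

mode=Hold action=motors_off

current mode = Survey; filter table to that mode:
  (Survey, SIG_FULL) → (Standby, lamp_flash)
  (Survey, SIG_FOUND) → (Hold, motors_off)  ← event matches
  (Survey, SIG_LOW) → (Hold, arm_extend)
event = SIG_FOUND selects (Hold, motors_off)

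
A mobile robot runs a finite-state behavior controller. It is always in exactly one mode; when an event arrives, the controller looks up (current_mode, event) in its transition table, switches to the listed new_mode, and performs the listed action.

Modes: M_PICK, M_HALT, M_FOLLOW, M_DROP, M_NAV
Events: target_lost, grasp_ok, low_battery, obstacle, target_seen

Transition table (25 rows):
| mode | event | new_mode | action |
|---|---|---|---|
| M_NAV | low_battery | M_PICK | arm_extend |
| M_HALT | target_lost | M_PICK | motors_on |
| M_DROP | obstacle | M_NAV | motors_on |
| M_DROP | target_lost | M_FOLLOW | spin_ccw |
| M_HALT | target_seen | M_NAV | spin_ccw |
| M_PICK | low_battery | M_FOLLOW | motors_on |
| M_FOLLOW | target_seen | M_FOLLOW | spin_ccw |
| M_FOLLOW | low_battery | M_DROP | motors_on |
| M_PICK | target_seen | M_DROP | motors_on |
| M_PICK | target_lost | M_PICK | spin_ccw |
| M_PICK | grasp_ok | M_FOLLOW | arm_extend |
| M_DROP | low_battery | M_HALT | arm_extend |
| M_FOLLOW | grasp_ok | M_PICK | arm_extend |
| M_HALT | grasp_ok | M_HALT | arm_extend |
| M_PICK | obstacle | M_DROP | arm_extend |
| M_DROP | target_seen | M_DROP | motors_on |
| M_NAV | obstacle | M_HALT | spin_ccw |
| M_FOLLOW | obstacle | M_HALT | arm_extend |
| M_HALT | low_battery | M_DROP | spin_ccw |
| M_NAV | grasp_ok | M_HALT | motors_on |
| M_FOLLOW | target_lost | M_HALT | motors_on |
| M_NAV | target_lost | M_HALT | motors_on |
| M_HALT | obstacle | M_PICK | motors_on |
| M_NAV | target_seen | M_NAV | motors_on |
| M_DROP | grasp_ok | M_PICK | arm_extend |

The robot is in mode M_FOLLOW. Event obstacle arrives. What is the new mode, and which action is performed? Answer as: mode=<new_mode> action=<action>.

mode=M_HALT action=arm_extend

current mode = M_FOLLOW; filter table to that mode:
  (M_FOLLOW, target_seen) → (M_FOLLOW, spin_ccw)
  (M_FOLLOW, low_battery) → (M_DROP, motors_on)
  (M_FOLLOW, grasp_ok) → (M_PICK, arm_extend)
  (M_FOLLOW, obstacle) → (M_HALT, arm_extend)  ← event matches
  (M_FOLLOW, target_lost) → (M_HALT, motors_on)
event = obstacle selects (M_HALT, arm_extend)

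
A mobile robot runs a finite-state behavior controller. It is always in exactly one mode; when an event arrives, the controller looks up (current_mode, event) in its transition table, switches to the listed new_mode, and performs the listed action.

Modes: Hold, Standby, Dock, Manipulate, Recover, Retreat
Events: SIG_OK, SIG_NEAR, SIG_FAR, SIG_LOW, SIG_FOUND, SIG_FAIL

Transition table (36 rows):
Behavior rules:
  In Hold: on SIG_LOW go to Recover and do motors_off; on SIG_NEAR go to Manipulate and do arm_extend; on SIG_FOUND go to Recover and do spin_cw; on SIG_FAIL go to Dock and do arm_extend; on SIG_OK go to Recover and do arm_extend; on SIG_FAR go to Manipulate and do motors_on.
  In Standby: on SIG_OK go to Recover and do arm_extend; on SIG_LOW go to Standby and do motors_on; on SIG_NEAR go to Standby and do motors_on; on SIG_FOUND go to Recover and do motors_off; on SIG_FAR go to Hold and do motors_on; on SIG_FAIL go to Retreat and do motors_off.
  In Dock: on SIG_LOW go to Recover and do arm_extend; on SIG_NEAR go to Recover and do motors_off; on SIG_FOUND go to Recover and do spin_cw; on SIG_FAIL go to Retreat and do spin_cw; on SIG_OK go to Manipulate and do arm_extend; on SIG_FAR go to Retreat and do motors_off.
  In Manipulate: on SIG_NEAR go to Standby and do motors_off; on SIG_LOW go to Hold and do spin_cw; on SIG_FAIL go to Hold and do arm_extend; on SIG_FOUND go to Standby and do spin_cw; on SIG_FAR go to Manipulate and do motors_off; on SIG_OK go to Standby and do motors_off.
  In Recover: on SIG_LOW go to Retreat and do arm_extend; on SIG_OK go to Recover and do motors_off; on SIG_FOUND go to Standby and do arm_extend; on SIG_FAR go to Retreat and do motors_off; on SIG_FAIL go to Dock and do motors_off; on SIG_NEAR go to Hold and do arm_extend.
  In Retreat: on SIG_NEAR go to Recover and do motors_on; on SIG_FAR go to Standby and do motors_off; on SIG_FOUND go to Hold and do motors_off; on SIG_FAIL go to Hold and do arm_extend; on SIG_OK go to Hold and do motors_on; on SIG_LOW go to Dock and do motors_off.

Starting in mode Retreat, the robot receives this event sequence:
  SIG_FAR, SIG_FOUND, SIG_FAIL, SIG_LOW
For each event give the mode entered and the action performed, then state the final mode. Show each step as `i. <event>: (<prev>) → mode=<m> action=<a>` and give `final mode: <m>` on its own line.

1. SIG_FAR: (Retreat) → mode=Standby action=motors_off
2. SIG_FOUND: (Standby) → mode=Recover action=motors_off
3. SIG_FAIL: (Recover) → mode=Dock action=motors_off
4. SIG_LOW: (Dock) → mode=Recover action=arm_extend

final mode: Recover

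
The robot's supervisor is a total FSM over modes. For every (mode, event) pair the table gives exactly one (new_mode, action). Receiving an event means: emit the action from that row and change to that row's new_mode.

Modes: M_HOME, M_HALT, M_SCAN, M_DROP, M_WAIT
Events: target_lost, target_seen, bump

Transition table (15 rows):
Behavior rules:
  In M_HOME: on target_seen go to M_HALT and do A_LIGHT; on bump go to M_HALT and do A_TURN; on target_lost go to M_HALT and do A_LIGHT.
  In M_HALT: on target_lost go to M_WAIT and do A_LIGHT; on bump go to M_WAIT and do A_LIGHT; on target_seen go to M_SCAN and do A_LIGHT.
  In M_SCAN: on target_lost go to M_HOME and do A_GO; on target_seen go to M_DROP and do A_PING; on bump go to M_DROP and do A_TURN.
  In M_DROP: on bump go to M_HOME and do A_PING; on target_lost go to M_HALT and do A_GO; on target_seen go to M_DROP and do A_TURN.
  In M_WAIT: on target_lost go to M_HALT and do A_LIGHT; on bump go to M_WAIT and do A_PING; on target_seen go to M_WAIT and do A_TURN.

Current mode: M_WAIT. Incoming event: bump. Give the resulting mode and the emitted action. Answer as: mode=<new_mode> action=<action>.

current mode = M_WAIT; filter table to that mode:
  (M_WAIT, target_lost) → (M_HALT, A_LIGHT)
  (M_WAIT, bump) → (M_WAIT, A_PING)  ← event matches
  (M_WAIT, target_seen) → (M_WAIT, A_TURN)
event = bump selects (M_WAIT, A_PING)

mode=M_WAIT action=A_PING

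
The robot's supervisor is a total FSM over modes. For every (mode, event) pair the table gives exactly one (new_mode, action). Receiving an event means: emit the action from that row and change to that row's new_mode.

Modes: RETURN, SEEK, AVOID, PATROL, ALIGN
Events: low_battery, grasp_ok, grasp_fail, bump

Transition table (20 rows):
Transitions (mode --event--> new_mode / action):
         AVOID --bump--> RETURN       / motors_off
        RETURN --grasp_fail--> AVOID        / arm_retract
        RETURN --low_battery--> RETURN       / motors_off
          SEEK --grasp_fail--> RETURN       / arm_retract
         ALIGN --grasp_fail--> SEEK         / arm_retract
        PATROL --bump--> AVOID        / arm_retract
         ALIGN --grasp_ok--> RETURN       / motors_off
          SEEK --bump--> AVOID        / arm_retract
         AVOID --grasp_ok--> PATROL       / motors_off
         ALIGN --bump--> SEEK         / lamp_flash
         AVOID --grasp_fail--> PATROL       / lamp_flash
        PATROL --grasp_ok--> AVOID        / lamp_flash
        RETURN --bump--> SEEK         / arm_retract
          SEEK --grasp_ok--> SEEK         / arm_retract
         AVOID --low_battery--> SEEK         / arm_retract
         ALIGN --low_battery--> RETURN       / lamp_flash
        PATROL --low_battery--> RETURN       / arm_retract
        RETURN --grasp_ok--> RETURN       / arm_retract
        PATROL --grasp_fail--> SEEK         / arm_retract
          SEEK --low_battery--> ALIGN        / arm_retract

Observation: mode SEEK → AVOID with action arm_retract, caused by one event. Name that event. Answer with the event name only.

bump

try low_battery: (SEEK, low_battery) → (ALIGN, arm_retract)
try grasp_ok: (SEEK, grasp_ok) → (SEEK, arm_retract)
try grasp_fail: (SEEK, grasp_fail) → (RETURN, arm_retract)
try bump: (SEEK, bump) → (AVOID, arm_retract)  ← matches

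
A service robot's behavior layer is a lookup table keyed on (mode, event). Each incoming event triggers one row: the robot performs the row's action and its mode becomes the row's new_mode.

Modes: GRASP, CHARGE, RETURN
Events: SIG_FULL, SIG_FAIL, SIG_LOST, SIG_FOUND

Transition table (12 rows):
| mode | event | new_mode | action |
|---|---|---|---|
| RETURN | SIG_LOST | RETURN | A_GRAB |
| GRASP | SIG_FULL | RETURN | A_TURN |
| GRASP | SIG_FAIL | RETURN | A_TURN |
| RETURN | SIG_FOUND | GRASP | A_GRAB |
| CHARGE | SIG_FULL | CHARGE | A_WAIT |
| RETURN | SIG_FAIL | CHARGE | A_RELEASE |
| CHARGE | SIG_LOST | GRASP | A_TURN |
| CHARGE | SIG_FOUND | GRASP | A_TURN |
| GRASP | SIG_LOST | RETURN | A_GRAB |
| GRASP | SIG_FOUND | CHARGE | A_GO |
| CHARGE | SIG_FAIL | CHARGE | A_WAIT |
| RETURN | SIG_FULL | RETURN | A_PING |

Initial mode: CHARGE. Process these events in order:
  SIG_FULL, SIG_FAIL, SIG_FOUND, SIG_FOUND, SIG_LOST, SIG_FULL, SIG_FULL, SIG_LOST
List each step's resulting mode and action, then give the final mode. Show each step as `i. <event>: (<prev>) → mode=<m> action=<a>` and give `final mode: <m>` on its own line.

final mode: RETURN

1. SIG_FULL: (CHARGE) → mode=CHARGE action=A_WAIT
2. SIG_FAIL: (CHARGE) → mode=CHARGE action=A_WAIT
3. SIG_FOUND: (CHARGE) → mode=GRASP action=A_TURN
4. SIG_FOUND: (GRASP) → mode=CHARGE action=A_GO
5. SIG_LOST: (CHARGE) → mode=GRASP action=A_TURN
6. SIG_FULL: (GRASP) → mode=RETURN action=A_TURN
7. SIG_FULL: (RETURN) → mode=RETURN action=A_PING
8. SIG_LOST: (RETURN) → mode=RETURN action=A_GRAB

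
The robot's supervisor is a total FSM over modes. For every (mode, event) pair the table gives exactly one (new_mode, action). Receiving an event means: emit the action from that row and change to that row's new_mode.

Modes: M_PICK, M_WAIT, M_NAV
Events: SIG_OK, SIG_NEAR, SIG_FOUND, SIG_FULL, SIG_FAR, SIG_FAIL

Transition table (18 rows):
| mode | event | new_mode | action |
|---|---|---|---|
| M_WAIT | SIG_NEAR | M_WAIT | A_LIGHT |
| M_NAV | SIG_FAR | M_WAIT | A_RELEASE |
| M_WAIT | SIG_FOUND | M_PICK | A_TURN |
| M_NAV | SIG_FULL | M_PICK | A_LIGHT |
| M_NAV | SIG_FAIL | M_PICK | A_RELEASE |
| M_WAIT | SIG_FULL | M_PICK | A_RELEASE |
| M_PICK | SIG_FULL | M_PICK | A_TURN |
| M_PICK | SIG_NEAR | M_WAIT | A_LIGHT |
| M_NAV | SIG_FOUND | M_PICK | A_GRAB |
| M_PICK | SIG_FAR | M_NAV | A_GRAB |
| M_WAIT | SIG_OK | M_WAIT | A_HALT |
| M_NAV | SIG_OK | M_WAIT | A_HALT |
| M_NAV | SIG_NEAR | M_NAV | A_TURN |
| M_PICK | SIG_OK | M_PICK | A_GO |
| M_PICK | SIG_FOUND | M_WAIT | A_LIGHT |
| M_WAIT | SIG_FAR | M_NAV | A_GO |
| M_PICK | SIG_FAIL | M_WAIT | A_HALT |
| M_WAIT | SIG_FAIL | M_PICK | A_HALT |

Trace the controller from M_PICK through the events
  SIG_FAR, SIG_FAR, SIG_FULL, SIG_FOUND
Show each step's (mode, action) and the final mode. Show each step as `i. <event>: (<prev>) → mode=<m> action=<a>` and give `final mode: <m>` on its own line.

final mode: M_WAIT

1. SIG_FAR: (M_PICK) → mode=M_NAV action=A_GRAB
2. SIG_FAR: (M_NAV) → mode=M_WAIT action=A_RELEASE
3. SIG_FULL: (M_WAIT) → mode=M_PICK action=A_RELEASE
4. SIG_FOUND: (M_PICK) → mode=M_WAIT action=A_LIGHT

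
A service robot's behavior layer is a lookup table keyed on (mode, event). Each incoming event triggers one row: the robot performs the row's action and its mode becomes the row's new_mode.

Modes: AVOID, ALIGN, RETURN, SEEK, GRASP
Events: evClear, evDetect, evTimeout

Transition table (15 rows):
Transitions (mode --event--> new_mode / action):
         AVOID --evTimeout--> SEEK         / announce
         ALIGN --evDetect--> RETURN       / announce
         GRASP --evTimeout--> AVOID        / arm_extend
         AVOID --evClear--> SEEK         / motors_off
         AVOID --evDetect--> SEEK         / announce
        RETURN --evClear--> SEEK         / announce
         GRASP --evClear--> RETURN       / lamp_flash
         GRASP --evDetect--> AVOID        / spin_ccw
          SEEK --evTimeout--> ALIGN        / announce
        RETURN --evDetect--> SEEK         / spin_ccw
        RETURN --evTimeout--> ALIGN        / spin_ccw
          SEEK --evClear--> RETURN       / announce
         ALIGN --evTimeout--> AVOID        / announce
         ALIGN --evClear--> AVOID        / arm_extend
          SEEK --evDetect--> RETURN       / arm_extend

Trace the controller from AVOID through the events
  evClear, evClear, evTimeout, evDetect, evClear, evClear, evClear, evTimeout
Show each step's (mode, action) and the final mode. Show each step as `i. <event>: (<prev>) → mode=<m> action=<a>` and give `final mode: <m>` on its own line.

1. evClear: (AVOID) → mode=SEEK action=motors_off
2. evClear: (SEEK) → mode=RETURN action=announce
3. evTimeout: (RETURN) → mode=ALIGN action=spin_ccw
4. evDetect: (ALIGN) → mode=RETURN action=announce
5. evClear: (RETURN) → mode=SEEK action=announce
6. evClear: (SEEK) → mode=RETURN action=announce
7. evClear: (RETURN) → mode=SEEK action=announce
8. evTimeout: (SEEK) → mode=ALIGN action=announce

final mode: ALIGN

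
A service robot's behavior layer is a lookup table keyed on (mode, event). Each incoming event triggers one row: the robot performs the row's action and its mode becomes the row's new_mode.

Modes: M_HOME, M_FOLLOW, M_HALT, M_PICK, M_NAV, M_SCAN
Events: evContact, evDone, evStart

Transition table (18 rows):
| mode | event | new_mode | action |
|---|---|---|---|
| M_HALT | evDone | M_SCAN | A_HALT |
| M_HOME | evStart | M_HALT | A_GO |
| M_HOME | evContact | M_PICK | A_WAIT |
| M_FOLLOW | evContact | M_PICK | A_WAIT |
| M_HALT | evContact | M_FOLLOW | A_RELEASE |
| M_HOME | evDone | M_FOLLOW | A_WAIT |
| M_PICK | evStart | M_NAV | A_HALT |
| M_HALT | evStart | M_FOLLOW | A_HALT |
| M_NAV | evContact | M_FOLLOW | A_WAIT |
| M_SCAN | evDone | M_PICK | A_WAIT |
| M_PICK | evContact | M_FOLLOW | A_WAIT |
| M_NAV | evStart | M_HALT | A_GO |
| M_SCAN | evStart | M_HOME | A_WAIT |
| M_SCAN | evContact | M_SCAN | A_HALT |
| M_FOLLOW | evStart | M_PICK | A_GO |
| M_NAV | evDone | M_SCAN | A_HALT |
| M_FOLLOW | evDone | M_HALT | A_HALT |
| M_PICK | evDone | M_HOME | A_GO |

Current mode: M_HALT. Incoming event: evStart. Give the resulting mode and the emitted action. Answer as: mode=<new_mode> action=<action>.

mode=M_FOLLOW action=A_HALT

current mode = M_HALT; filter table to that mode:
  (M_HALT, evDone) → (M_SCAN, A_HALT)
  (M_HALT, evContact) → (M_FOLLOW, A_RELEASE)
  (M_HALT, evStart) → (M_FOLLOW, A_HALT)  ← event matches
event = evStart selects (M_FOLLOW, A_HALT)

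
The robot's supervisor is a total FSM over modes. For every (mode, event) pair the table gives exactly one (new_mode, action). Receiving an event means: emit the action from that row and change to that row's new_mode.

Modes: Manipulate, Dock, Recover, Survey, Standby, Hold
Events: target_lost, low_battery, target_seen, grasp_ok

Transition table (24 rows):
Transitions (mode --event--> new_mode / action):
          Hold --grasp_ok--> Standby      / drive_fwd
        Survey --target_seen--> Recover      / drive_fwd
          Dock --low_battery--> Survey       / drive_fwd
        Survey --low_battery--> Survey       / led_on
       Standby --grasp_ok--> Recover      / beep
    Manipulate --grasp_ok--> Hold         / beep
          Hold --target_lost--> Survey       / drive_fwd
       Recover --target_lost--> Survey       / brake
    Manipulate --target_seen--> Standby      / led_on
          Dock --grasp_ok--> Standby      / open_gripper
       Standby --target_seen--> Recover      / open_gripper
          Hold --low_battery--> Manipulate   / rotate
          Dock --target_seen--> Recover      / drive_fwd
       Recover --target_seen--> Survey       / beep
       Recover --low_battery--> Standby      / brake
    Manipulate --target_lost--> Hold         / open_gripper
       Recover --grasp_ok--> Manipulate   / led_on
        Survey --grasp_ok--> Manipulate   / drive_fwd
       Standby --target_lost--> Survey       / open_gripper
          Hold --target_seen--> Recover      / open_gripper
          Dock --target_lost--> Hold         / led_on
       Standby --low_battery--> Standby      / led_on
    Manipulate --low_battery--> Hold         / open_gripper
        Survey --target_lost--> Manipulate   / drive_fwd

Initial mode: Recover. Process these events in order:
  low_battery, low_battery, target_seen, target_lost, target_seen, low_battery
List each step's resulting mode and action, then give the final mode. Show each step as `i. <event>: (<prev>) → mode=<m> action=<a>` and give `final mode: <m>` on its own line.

final mode: Standby

1. low_battery: (Recover) → mode=Standby action=brake
2. low_battery: (Standby) → mode=Standby action=led_on
3. target_seen: (Standby) → mode=Recover action=open_gripper
4. target_lost: (Recover) → mode=Survey action=brake
5. target_seen: (Survey) → mode=Recover action=drive_fwd
6. low_battery: (Recover) → mode=Standby action=brake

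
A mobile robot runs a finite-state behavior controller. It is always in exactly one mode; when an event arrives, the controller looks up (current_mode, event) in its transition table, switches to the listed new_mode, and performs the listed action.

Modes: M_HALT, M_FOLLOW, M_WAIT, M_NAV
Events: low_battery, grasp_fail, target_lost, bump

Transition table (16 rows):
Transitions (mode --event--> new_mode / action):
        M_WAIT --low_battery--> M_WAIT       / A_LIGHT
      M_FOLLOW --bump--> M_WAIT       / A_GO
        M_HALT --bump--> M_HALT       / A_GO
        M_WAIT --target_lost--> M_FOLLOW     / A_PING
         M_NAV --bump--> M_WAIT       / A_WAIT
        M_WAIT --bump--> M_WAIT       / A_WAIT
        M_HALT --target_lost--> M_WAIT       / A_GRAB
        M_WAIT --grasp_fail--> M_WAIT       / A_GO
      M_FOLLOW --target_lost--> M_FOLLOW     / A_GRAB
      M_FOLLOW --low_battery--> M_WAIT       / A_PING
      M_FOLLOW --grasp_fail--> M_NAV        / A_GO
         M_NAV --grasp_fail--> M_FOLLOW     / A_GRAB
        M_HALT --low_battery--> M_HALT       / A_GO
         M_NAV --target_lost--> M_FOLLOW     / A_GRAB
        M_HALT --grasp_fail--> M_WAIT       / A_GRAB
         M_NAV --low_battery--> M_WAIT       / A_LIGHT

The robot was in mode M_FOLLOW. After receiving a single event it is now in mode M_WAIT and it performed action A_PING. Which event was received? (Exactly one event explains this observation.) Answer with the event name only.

low_battery

try low_battery: (M_FOLLOW, low_battery) → (M_WAIT, A_PING)  ← matches
try grasp_fail: (M_FOLLOW, grasp_fail) → (M_NAV, A_GO)
try target_lost: (M_FOLLOW, target_lost) → (M_FOLLOW, A_GRAB)
try bump: (M_FOLLOW, bump) → (M_WAIT, A_GO)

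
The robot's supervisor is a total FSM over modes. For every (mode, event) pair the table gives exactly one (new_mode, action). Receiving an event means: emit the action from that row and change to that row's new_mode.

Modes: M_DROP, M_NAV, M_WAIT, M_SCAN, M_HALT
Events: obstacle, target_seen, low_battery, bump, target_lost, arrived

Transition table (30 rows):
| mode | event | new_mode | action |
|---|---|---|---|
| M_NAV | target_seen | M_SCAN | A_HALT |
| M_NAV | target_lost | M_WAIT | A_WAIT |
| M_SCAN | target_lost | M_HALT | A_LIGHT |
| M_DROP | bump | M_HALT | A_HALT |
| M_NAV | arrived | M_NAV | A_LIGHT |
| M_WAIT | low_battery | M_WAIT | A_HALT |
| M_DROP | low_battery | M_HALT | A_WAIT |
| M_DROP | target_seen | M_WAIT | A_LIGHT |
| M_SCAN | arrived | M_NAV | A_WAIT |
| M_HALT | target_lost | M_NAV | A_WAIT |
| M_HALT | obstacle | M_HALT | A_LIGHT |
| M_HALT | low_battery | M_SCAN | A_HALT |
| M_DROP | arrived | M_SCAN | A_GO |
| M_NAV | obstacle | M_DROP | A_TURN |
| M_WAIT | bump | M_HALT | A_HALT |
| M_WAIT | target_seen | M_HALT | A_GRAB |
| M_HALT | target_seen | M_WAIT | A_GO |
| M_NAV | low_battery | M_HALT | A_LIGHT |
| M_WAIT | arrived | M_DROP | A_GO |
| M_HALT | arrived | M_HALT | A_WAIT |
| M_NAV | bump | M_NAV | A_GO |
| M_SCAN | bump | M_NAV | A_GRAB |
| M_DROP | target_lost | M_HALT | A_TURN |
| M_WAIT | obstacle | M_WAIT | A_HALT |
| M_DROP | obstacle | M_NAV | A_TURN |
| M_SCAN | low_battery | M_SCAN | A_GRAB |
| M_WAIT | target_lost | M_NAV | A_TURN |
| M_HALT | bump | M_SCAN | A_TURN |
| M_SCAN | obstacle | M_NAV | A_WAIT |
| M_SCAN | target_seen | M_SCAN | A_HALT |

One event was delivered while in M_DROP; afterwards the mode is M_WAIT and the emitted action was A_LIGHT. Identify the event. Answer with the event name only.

try obstacle: (M_DROP, obstacle) → (M_NAV, A_TURN)
try target_seen: (M_DROP, target_seen) → (M_WAIT, A_LIGHT)  ← matches
try low_battery: (M_DROP, low_battery) → (M_HALT, A_WAIT)
try bump: (M_DROP, bump) → (M_HALT, A_HALT)
try target_lost: (M_DROP, target_lost) → (M_HALT, A_TURN)
try arrived: (M_DROP, arrived) → (M_SCAN, A_GO)

target_seen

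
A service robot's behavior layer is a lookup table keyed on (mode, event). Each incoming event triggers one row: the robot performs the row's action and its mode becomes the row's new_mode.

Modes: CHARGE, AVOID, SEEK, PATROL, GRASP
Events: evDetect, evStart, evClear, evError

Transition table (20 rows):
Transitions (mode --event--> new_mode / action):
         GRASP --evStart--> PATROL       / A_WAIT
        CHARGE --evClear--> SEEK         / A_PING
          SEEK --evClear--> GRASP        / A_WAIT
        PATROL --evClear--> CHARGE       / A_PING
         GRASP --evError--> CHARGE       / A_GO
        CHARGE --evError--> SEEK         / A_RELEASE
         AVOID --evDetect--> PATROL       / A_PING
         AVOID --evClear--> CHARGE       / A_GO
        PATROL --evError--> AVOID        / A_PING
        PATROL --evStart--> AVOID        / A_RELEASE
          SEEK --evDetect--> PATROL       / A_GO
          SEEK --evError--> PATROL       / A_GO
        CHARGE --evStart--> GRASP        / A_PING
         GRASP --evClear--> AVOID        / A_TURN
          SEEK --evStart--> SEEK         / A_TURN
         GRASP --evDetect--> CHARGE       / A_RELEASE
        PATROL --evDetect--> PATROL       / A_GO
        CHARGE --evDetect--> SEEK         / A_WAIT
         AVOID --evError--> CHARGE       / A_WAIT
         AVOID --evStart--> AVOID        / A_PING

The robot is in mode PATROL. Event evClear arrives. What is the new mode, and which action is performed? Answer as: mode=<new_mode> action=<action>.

mode=CHARGE action=A_PING

current mode = PATROL; filter table to that mode:
  (PATROL, evClear) → (CHARGE, A_PING)  ← event matches
  (PATROL, evError) → (AVOID, A_PING)
  (PATROL, evStart) → (AVOID, A_RELEASE)
  (PATROL, evDetect) → (PATROL, A_GO)
event = evClear selects (CHARGE, A_PING)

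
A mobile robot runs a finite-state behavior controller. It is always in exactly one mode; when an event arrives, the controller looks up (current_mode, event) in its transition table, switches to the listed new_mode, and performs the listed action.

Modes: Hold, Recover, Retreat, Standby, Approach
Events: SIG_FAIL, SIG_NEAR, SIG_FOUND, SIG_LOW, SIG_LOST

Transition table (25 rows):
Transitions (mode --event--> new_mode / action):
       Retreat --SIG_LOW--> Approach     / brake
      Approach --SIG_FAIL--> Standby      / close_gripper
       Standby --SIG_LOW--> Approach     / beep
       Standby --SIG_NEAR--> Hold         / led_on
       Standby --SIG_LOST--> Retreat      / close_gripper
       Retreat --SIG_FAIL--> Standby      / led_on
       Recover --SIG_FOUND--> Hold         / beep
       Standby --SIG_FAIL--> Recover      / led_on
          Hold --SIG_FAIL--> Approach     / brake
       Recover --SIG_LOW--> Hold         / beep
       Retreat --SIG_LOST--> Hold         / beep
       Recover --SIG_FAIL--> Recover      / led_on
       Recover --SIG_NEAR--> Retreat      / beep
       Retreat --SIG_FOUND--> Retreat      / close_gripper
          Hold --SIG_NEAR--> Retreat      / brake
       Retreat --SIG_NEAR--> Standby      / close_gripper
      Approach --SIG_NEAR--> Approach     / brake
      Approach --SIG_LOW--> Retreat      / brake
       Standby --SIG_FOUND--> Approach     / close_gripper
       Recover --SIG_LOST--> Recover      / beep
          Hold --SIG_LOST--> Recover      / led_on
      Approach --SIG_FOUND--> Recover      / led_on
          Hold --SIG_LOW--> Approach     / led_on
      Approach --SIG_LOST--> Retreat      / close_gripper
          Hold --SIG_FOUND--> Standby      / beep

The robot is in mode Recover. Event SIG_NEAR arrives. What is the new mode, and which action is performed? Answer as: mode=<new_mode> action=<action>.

mode=Retreat action=beep

current mode = Recover; filter table to that mode:
  (Recover, SIG_FOUND) → (Hold, beep)
  (Recover, SIG_LOW) → (Hold, beep)
  (Recover, SIG_FAIL) → (Recover, led_on)
  (Recover, SIG_NEAR) → (Retreat, beep)  ← event matches
  (Recover, SIG_LOST) → (Recover, beep)
event = SIG_NEAR selects (Retreat, beep)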